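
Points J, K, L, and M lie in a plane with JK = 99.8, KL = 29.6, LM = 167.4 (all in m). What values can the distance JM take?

38.0 ≤ JM ≤ 296.8 m

The maximum is all hops collinear in one direction: 99.8 + 29.6 + 167.4 = 296.8.
The longest hop is 167.4; the others sum to 129.4. Folding the others back against it leaves at least 167.4 − 129.4 = 38.0.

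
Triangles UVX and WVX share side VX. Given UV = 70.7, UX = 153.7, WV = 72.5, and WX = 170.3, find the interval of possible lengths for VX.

From triangle UVX: |70.7 − 153.7| < VX < 70.7 + 153.7, i.e. 83.0 < VX < 224.4.
From triangle WVX: 97.8 < VX < 242.8.
Both must hold, so VX lies in the intersection.

97.8 < VX < 224.4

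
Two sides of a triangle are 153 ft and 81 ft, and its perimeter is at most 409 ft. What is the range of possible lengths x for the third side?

72 < x ≤ 175

Triangle inequality alone gives 72 < x < 234.
The perimeter condition gives x ≤ 409 − 153 − 81 = 175.
Intersecting the two: 72 < x ≤ 175.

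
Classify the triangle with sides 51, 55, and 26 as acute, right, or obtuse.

acute

Compare the square of the longest side to the sum of squares of the other two: 26² + 51² = 3277 > 3025 = 55².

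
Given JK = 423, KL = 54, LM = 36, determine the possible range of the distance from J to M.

The maximum is all hops collinear in one direction: 423 + 54 + 36 = 513.
The longest hop is 423; the others sum to 90. Folding the others back against it leaves at least 423 − 90 = 333.

333 ≤ JM ≤ 513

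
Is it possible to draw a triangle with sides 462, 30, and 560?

No

The longest side is 560, but the other two sum to only 492.
492 < 560, so the triangle inequality fails.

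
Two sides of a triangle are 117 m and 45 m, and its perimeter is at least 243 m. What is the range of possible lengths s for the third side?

81 ≤ s < 162

Triangle inequality alone gives 72 < s < 162.
The perimeter condition gives s ≥ 243 − 117 − 45 = 81.
Intersecting the two: 81 ≤ s < 162.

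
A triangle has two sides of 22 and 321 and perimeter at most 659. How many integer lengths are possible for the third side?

Triangle inequality: 299 < x < 343. Perimeter ≤ 659 gives x ≤ 659 − 22 − 321 = 316.
So 299 < x ≤ 316; integers 300 through 316: 17 values.

17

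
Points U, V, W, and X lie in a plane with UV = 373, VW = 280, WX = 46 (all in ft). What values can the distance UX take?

The maximum is all hops collinear in one direction: 373 + 280 + 46 = 699.
The longest hop is 373; the others sum to 326. Folding the others back against it leaves at least 373 − 326 = 47.

47 ≤ UX ≤ 699 ft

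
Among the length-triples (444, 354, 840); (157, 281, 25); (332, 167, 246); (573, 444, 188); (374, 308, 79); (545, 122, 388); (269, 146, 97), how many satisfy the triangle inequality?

(354,444,840): 354+444 ≤ 840 → not valid
(25,157,281): 25+157 ≤ 281 → not valid
(167,246,332): 167+246 > 332 → valid
(188,444,573): 188+444 > 573 → valid
(79,308,374): 79+308 > 374 → valid
(122,388,545): 122+388 ≤ 545 → not valid
(97,146,269): 97+146 ≤ 269 → not valid
3 of the 7 triples form a triangle.

3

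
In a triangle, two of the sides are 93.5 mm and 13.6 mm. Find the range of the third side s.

79.9 < s < 107.1

By the triangle inequality, s must be less than 93.5 + 13.6 = 107.1 and greater than |93.5 − 13.6| = 79.9.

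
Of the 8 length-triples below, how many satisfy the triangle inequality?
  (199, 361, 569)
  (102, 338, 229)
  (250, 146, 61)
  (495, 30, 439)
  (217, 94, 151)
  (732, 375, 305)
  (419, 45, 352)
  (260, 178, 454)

(199,361,569): 199+361 ≤ 569 → not valid
(102,229,338): 102+229 ≤ 338 → not valid
(61,146,250): 61+146 ≤ 250 → not valid
(30,439,495): 30+439 ≤ 495 → not valid
(94,151,217): 94+151 > 217 → valid
(305,375,732): 305+375 ≤ 732 → not valid
(45,352,419): 45+352 ≤ 419 → not valid
(178,260,454): 178+260 ≤ 454 → not valid
1 of the 8 triples forms a triangle.

1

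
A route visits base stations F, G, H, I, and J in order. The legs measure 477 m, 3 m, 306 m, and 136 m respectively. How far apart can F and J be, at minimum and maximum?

32 ≤ FJ ≤ 922 m

The maximum is all hops collinear in one direction: 477 + 3 + 306 + 136 = 922.
The longest hop is 477; the others sum to 445. Folding the others back against it leaves at least 477 − 445 = 32.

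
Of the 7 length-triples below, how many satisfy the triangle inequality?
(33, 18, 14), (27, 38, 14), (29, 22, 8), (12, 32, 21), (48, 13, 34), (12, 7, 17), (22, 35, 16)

(14,18,33): 14+18 ≤ 33 → not valid
(14,27,38): 14+27 > 38 → valid
(8,22,29): 8+22 > 29 → valid
(12,21,32): 12+21 > 32 → valid
(13,34,48): 13+34 ≤ 48 → not valid
(7,12,17): 7+12 > 17 → valid
(16,22,35): 16+22 > 35 → valid
5 of the 7 triples form a triangle.

5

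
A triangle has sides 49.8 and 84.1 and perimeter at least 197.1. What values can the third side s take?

63.2 ≤ s < 133.9

Triangle inequality alone gives 34.3 < s < 133.9.
The perimeter condition gives s ≥ 197.1 − 49.8 − 84.1 = 63.2.
Intersecting the two: 63.2 ≤ s < 133.9.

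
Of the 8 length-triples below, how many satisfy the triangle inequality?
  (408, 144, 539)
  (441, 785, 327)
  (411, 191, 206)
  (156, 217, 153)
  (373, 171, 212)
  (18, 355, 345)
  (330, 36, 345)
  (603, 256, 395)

(144,408,539): 144+408 > 539 → valid
(327,441,785): 327+441 ≤ 785 → not valid
(191,206,411): 191+206 ≤ 411 → not valid
(153,156,217): 153+156 > 217 → valid
(171,212,373): 171+212 > 373 → valid
(18,345,355): 18+345 > 355 → valid
(36,330,345): 36+330 > 345 → valid
(256,395,603): 256+395 > 603 → valid
6 of the 8 triples form a triangle.

6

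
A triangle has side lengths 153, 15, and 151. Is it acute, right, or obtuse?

Compare the square of the longest side to the sum of squares of the other two: 15² + 151² = 23026 < 23409 = 153².

obtuse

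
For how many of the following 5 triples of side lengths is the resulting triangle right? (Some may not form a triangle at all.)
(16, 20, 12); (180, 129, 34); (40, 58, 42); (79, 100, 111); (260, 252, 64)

(16,20,12): 12²+16² = 400 = 20² → right
(180,129,34): 34+129 ≤ 180, not a triangle
(40,58,42): 40²+42² = 3364 = 58² → right
(79,100,111): 79²+100² = 16241 > 12321 = 111² → acute
(260,252,64): 64²+252² = 67600 = 260² → right
3 of the 5 are right.

3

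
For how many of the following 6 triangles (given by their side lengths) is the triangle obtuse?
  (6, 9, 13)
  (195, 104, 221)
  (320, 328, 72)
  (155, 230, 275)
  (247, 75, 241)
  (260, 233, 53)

2

(6,9,13): 6²+9² = 117 < 169 = 13² → obtuse
(195,104,221): 104²+195² = 48841 = 221² → right
(320,328,72): 72²+320² = 107584 = 328² → right
(155,230,275): 155²+230² = 76925 > 75625 = 275² → acute
(247,75,241): 75²+241² = 63706 > 61009 = 247² → acute
(260,233,53): 53²+233² = 57098 < 67600 = 260² → obtuse
2 of the 6 are obtuse.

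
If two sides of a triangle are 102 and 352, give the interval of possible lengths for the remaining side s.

By the triangle inequality, s must be less than 102 + 352 = 454 and greater than |102 − 352| = 250.

250 < s < 454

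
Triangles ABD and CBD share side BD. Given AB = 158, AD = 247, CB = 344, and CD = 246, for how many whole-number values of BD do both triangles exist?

306

From triangle ABD: 89 < BD < 405.
From triangle CBD: 98 < BD < 590.
Intersection: 98 < BD < 405, so integers 99 through 404: 306 values.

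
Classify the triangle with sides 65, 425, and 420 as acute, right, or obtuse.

right

Compare the square of the longest side to the sum of squares of the other two: 65² + 420² = 180625 = 425².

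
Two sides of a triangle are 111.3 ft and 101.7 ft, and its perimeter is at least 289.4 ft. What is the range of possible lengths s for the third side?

76.4 ≤ s < 213.0 ft

Triangle inequality alone gives 9.6 < s < 213.0.
The perimeter condition gives s ≥ 289.4 − 111.3 − 101.7 = 76.4.
Intersecting the two: 76.4 ≤ s < 213.0.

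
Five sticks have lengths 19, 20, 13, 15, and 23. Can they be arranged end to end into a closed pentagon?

A pentagon exists iff every side is shorter than the sum of the others — equivalently, the longest side is less than the sum of the rest.
Longest side 23 < 67 (sum of the remaining 4), so yes.

Yes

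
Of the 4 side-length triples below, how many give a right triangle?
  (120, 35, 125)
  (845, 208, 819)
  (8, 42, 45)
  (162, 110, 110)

2

(120,35,125): 35²+120² = 15625 = 125² → right
(845,208,819): 208²+819² = 714025 = 845² → right
(8,42,45): 8²+42² = 1828 < 2025 = 45² → obtuse
(162,110,110): 110²+110² = 24200 < 26244 = 162² → obtuse
2 of the 4 are right.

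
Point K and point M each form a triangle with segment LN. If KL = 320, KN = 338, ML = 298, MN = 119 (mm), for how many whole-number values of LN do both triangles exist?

237

From triangle KLN: 18 < LN < 658.
From triangle MLN: 179 < LN < 417.
Intersection: 179 < LN < 417, so integers 180 through 416: 237 values.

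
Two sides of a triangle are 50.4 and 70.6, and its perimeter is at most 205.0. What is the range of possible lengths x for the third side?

Triangle inequality alone gives 20.2 < x < 121.0.
The perimeter condition gives x ≤ 205.0 − 50.4 − 70.6 = 84.0.
Intersecting the two: 20.2 < x ≤ 84.0.

20.2 < x ≤ 84.0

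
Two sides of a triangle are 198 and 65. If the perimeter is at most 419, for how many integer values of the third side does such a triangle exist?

23

Triangle inequality: 133 < x < 263. Perimeter ≤ 419 gives x ≤ 419 − 198 − 65 = 156.
So 133 < x ≤ 156; integers 134 through 156: 23 values.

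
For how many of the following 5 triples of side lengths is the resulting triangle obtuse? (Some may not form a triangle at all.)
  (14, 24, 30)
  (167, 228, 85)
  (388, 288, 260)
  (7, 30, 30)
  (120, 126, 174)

2

(14,24,30): 14²+24² = 772 < 900 = 30² → obtuse
(167,228,85): 85²+167² = 35114 < 51984 = 228² → obtuse
(388,288,260): 260²+288² = 150544 = 388² → right
(7,30,30): 7²+30² = 949 > 900 = 30² → acute
(120,126,174): 120²+126² = 30276 = 174² → right
2 of the 5 are obtuse.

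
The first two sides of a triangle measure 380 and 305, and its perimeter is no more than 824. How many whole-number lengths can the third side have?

Triangle inequality: 75 < x < 685. Perimeter ≤ 824 gives x ≤ 824 − 380 − 305 = 139.
So 75 < x ≤ 139; integers 76 through 139: 64 values.

64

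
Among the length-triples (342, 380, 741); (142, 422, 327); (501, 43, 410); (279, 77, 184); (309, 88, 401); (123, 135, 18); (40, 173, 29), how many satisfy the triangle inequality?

2

(342,380,741): 342+380 ≤ 741 → not valid
(142,327,422): 142+327 > 422 → valid
(43,410,501): 43+410 ≤ 501 → not valid
(77,184,279): 77+184 ≤ 279 → not valid
(88,309,401): 88+309 ≤ 401 → not valid
(18,123,135): 18+123 > 135 → valid
(29,40,173): 29+40 ≤ 173 → not valid
2 of the 7 triples form a triangle.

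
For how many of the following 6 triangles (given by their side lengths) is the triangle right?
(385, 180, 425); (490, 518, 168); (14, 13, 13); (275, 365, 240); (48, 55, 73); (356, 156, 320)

(385,180,425): 180²+385² = 180625 = 425² → right
(490,518,168): 168²+490² = 268324 = 518² → right
(14,13,13): 13²+13² = 338 > 196 = 14² → acute
(275,365,240): 240²+275² = 133225 = 365² → right
(48,55,73): 48²+55² = 5329 = 73² → right
(356,156,320): 156²+320² = 126736 = 356² → right
5 of the 6 are right.

5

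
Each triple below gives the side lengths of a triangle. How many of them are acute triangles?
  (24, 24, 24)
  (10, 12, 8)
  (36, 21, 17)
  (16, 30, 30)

(24,24,24): 24²+24² = 1152 > 576 = 24² → acute
(10,12,8): 8²+10² = 164 > 144 = 12² → acute
(36,21,17): 17²+21² = 730 < 1296 = 36² → obtuse
(16,30,30): 16²+30² = 1156 > 900 = 30² → acute
3 of the 4 are acute.

3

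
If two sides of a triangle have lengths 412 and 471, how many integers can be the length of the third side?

823

The third side lies in the open interval (59, 883).
Integers from 60 to 882 inclusive: 882 − 60 + 1 = 823.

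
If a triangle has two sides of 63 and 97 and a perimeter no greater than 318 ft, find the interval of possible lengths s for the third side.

34 < s ≤ 158

Triangle inequality alone gives 34 < s < 160.
The perimeter condition gives s ≤ 318 − 63 − 97 = 158.
Intersecting the two: 34 < s ≤ 158.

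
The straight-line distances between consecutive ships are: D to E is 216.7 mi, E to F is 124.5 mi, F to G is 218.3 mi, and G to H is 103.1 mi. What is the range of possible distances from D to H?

The maximum is all hops collinear in one direction: 216.7 + 124.5 + 218.3 + 103.1 = 662.6.
The longest hop is 218.3; the others sum to 444.3. Since 218.3 ≤ 444.3, the path can fold back on itself completely, so the minimum distance is 0.

0 ≤ DH ≤ 662.6 mi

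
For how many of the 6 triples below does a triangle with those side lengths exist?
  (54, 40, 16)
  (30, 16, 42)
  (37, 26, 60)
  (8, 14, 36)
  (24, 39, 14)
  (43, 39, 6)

(16,40,54): 16+40 > 54 → valid
(16,30,42): 16+30 > 42 → valid
(26,37,60): 26+37 > 60 → valid
(8,14,36): 8+14 ≤ 36 → not valid
(14,24,39): 14+24 ≤ 39 → not valid
(6,39,43): 6+39 > 43 → valid
4 of the 6 triples form a triangle.

4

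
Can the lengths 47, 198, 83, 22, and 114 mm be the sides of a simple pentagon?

A pentagon exists iff every side is shorter than the sum of the others — equivalently, the longest side is less than the sum of the rest.
Longest side 198 < 266 (sum of the remaining 4), so yes.

Yes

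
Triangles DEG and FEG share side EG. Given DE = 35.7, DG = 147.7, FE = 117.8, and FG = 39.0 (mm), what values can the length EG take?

From triangle DEG: |35.7 − 147.7| < EG < 35.7 + 147.7, i.e. 112.0 < EG < 183.4.
From triangle FEG: 78.8 < EG < 156.8.
Both must hold, so EG lies in the intersection.

112.0 < EG < 156.8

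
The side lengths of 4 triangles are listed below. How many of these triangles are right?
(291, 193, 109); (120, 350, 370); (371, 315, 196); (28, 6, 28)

(291,193,109): 109²+193² = 49130 < 84681 = 291² → obtuse
(120,350,370): 120²+350² = 136900 = 370² → right
(371,315,196): 196²+315² = 137641 = 371² → right
(28,6,28): 6²+28² = 820 > 784 = 28² → acute
2 of the 4 are right.

2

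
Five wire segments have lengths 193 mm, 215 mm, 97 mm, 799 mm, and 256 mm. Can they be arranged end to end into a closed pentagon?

No

For a pentagon, each side must be shorter than the sum of the others.
Here the longest side is 799, but the remaining 4 sides sum to only 761.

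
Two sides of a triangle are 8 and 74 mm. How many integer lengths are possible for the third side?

The third side lies in the open interval (66, 82).
Integers from 67 to 81 inclusive: 81 − 67 + 1 = 15.

15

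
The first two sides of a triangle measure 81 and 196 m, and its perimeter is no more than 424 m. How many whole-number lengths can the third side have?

32

Triangle inequality: 115 < x < 277. Perimeter ≤ 424 gives x ≤ 424 − 81 − 196 = 147.
So 115 < x ≤ 147; integers 116 through 147: 32 values.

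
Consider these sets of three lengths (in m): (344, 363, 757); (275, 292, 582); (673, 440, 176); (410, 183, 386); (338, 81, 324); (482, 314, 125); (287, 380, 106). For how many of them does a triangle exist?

3

(344,363,757): 344+363 ≤ 757 → not valid
(275,292,582): 275+292 ≤ 582 → not valid
(176,440,673): 176+440 ≤ 673 → not valid
(183,386,410): 183+386 > 410 → valid
(81,324,338): 81+324 > 338 → valid
(125,314,482): 125+314 ≤ 482 → not valid
(106,287,380): 106+287 > 380 → valid
3 of the 7 triples form a triangle.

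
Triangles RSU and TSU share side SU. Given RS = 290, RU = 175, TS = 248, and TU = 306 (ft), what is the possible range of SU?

From triangle RSU: |290 − 175| < SU < 290 + 175, i.e. 115 < SU < 465.
From triangle TSU: 58 < SU < 554.
Both must hold, so SU lies in the intersection.

115 < SU < 465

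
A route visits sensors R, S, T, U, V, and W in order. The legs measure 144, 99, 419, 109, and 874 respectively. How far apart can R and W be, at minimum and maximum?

The maximum is all hops collinear in one direction: 144 + 99 + 419 + 109 + 874 = 1645.
The longest hop is 874; the others sum to 771. Folding the others back against it leaves at least 874 − 771 = 103.

103 ≤ RW ≤ 1645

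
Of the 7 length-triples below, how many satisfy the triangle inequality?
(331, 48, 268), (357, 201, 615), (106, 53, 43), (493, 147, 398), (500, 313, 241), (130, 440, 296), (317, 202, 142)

(48,268,331): 48+268 ≤ 331 → not valid
(201,357,615): 201+357 ≤ 615 → not valid
(43,53,106): 43+53 ≤ 106 → not valid
(147,398,493): 147+398 > 493 → valid
(241,313,500): 241+313 > 500 → valid
(130,296,440): 130+296 ≤ 440 → not valid
(142,202,317): 142+202 > 317 → valid
3 of the 7 triples form a triangle.

3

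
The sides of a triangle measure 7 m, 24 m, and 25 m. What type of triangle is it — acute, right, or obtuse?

Compare the square of the longest side to the sum of squares of the other two: 7² + 24² = 625 = 25².

right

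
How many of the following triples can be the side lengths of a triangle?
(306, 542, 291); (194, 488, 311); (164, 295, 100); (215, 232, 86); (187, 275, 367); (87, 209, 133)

5

(291,306,542): 291+306 > 542 → valid
(194,311,488): 194+311 > 488 → valid
(100,164,295): 100+164 ≤ 295 → not valid
(86,215,232): 86+215 > 232 → valid
(187,275,367): 187+275 > 367 → valid
(87,133,209): 87+133 > 209 → valid
5 of the 6 triples form a triangle.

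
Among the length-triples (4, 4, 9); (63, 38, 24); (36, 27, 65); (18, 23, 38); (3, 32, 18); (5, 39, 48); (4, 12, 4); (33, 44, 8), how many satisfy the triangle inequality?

1

(4,4,9): 4+4 ≤ 9 → not valid
(24,38,63): 24+38 ≤ 63 → not valid
(27,36,65): 27+36 ≤ 65 → not valid
(18,23,38): 18+23 > 38 → valid
(3,18,32): 3+18 ≤ 32 → not valid
(5,39,48): 5+39 ≤ 48 → not valid
(4,4,12): 4+4 ≤ 12 → not valid
(8,33,44): 8+33 ≤ 44 → not valid
1 of the 8 triples forms a triangle.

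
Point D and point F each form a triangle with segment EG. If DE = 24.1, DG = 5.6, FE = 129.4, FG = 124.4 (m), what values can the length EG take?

From triangle DEG: |24.1 − 5.6| < EG < 24.1 + 5.6, i.e. 18.5 < EG < 29.7.
From triangle FEG: 5.0 < EG < 253.8.
Both must hold, so EG lies in the intersection.

18.5 < EG < 29.7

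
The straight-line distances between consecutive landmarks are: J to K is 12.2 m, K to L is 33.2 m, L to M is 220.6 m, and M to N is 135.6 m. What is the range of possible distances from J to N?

The maximum is all hops collinear in one direction: 12.2 + 33.2 + 220.6 + 135.6 = 401.6.
The longest hop is 220.6; the others sum to 181.0. Folding the others back against it leaves at least 220.6 − 181.0 = 39.6.

39.6 ≤ JN ≤ 401.6 m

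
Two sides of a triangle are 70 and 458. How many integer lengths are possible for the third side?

139

The third side lies in the open interval (388, 528).
Integers from 389 to 527 inclusive: 527 − 389 + 1 = 139.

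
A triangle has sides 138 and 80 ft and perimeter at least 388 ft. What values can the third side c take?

170 ≤ c < 218

Triangle inequality alone gives 58 < c < 218.
The perimeter condition gives c ≥ 388 − 138 − 80 = 170.
Intersecting the two: 170 ≤ c < 218.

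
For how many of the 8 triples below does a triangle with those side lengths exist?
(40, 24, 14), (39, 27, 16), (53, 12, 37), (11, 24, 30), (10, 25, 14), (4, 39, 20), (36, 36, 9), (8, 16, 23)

(14,24,40): 14+24 ≤ 40 → not valid
(16,27,39): 16+27 > 39 → valid
(12,37,53): 12+37 ≤ 53 → not valid
(11,24,30): 11+24 > 30 → valid
(10,14,25): 10+14 ≤ 25 → not valid
(4,20,39): 4+20 ≤ 39 → not valid
(9,36,36): 9+36 > 36 → valid
(8,16,23): 8+16 > 23 → valid
4 of the 8 triples form a triangle.

4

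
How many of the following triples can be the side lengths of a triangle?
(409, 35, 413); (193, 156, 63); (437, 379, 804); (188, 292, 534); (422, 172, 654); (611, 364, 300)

4

(35,409,413): 35+409 > 413 → valid
(63,156,193): 63+156 > 193 → valid
(379,437,804): 379+437 > 804 → valid
(188,292,534): 188+292 ≤ 534 → not valid
(172,422,654): 172+422 ≤ 654 → not valid
(300,364,611): 300+364 > 611 → valid
4 of the 6 triples form a triangle.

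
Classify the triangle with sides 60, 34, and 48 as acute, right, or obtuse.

Compare the square of the longest side to the sum of squares of the other two: 34² + 48² = 3460 < 3600 = 60².

obtuse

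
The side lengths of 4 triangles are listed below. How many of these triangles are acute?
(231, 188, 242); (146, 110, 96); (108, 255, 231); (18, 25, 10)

1

(231,188,242): 188²+231² = 88705 > 58564 = 242² → acute
(146,110,96): 96²+110² = 21316 = 146² → right
(108,255,231): 108²+231² = 65025 = 255² → right
(18,25,10): 10²+18² = 424 < 625 = 25² → obtuse
1 of the 4 is acute.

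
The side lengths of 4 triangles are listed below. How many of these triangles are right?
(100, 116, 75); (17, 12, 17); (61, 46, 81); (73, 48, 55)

1

(100,116,75): 75²+100² = 15625 > 13456 = 116² → acute
(17,12,17): 12²+17² = 433 > 289 = 17² → acute
(61,46,81): 46²+61² = 5837 < 6561 = 81² → obtuse
(73,48,55): 48²+55² = 5329 = 73² → right
1 of the 4 is right.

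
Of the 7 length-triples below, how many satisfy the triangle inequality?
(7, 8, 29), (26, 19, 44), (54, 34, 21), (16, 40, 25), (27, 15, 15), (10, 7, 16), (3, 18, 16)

6

(7,8,29): 7+8 ≤ 29 → not valid
(19,26,44): 19+26 > 44 → valid
(21,34,54): 21+34 > 54 → valid
(16,25,40): 16+25 > 40 → valid
(15,15,27): 15+15 > 27 → valid
(7,10,16): 7+10 > 16 → valid
(3,16,18): 3+16 > 18 → valid
6 of the 7 triples form a triangle.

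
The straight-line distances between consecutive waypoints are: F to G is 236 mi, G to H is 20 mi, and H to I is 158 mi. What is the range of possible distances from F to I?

The maximum is all hops collinear in one direction: 236 + 20 + 158 = 414.
The longest hop is 236; the others sum to 178. Folding the others back against it leaves at least 236 − 178 = 58.

58 ≤ FI ≤ 414 mi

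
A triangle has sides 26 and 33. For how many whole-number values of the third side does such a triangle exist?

51

The third side lies in the open interval (7, 59).
Integers from 8 to 58 inclusive: 58 − 8 + 1 = 51.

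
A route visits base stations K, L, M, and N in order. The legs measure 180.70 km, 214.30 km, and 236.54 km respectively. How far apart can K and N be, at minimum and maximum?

0 ≤ KN ≤ 631.54 km

The maximum is all hops collinear in one direction: 180.70 + 214.30 + 236.54 = 631.54.
The longest hop is 236.54; the others sum to 395.00. Since 236.54 ≤ 395.00, the path can fold back on itself completely, so the minimum distance is 0.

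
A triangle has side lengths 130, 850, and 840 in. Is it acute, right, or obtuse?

right

Compare the square of the longest side to the sum of squares of the other two: 130² + 840² = 722500 = 850².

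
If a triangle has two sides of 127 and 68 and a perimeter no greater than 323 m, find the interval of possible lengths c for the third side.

Triangle inequality alone gives 59 < c < 195.
The perimeter condition gives c ≤ 323 − 127 − 68 = 128.
Intersecting the two: 59 < c ≤ 128.

59 < c ≤ 128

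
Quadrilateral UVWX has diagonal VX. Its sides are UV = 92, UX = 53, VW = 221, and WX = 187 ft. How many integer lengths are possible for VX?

From triangle UVX: 39 < VX < 145.
From triangle WVX: 34 < VX < 408.
Intersection: 39 < VX < 145, so integers 40 through 144: 105 values.

105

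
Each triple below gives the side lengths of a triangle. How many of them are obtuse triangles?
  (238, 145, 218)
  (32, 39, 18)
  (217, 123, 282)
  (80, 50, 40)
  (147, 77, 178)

(238,145,218): 145²+218² = 68549 > 56644 = 238² → acute
(32,39,18): 18²+32² = 1348 < 1521 = 39² → obtuse
(217,123,282): 123²+217² = 62218 < 79524 = 282² → obtuse
(80,50,40): 40²+50² = 4100 < 6400 = 80² → obtuse
(147,77,178): 77²+147² = 27538 < 31684 = 178² → obtuse
4 of the 5 are obtuse.

4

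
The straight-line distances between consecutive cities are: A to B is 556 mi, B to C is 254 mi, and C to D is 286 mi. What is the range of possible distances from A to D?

The maximum is all hops collinear in one direction: 556 + 254 + 286 = 1096.
The longest hop is 556; the others sum to 540. Folding the others back against it leaves at least 556 − 540 = 16.

16 ≤ AD ≤ 1096 mi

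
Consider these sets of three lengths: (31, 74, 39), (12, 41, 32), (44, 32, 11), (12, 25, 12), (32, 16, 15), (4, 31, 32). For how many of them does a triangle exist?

2

(31,39,74): 31+39 ≤ 74 → not valid
(12,32,41): 12+32 > 41 → valid
(11,32,44): 11+32 ≤ 44 → not valid
(12,12,25): 12+12 ≤ 25 → not valid
(15,16,32): 15+16 ≤ 32 → not valid
(4,31,32): 4+31 > 32 → valid
2 of the 6 triples form a triangle.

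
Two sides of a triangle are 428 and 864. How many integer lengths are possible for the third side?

The third side lies in the open interval (436, 1292).
Integers from 437 to 1291 inclusive: 1291 − 437 + 1 = 855.

855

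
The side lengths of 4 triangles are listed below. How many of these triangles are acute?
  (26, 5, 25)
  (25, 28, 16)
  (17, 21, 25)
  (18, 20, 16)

3

(26,5,25): 5²+25² = 650 < 676 = 26² → obtuse
(25,28,16): 16²+25² = 881 > 784 = 28² → acute
(17,21,25): 17²+21² = 730 > 625 = 25² → acute
(18,20,16): 16²+18² = 580 > 400 = 20² → acute
3 of the 4 are acute.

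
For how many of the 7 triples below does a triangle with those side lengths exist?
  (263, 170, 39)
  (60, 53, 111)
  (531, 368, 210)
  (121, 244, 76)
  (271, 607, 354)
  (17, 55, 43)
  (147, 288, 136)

(39,170,263): 39+170 ≤ 263 → not valid
(53,60,111): 53+60 > 111 → valid
(210,368,531): 210+368 > 531 → valid
(76,121,244): 76+121 ≤ 244 → not valid
(271,354,607): 271+354 > 607 → valid
(17,43,55): 17+43 > 55 → valid
(136,147,288): 136+147 ≤ 288 → not valid
4 of the 7 triples form a triangle.

4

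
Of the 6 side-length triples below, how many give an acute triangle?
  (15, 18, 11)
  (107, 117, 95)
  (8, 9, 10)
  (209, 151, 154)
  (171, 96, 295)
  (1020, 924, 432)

(15,18,11): 11²+15² = 346 > 324 = 18² → acute
(107,117,95): 95²+107² = 20474 > 13689 = 117² → acute
(8,9,10): 8²+9² = 145 > 100 = 10² → acute
(209,151,154): 151²+154² = 46517 > 43681 = 209² → acute
(171,96,295): 96+171 ≤ 295, not a triangle
(1020,924,432): 432²+924² = 1040400 = 1020² → right
4 of the 6 are acute.

4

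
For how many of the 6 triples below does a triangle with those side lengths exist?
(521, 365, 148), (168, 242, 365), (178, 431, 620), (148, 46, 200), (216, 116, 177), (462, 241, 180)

(148,365,521): 148+365 ≤ 521 → not valid
(168,242,365): 168+242 > 365 → valid
(178,431,620): 178+431 ≤ 620 → not valid
(46,148,200): 46+148 ≤ 200 → not valid
(116,177,216): 116+177 > 216 → valid
(180,241,462): 180+241 ≤ 462 → not valid
2 of the 6 triples form a triangle.

2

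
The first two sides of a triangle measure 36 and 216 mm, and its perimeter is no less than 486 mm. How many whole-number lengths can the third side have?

18

Triangle inequality: 180 < x < 252. Perimeter ≥ 486 gives x ≥ 486 − 36 − 216 = 234.
So 234 ≤ x < 252; integers 234 through 251: 18 values.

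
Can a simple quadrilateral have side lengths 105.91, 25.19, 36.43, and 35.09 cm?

For a quadrilateral, each side must be shorter than the sum of the others.
Here the longest side is 105.91, but the remaining 3 sides sum to only 96.71.

No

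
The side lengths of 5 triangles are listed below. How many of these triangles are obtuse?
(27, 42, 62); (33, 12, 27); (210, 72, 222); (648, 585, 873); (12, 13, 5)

2

(27,42,62): 27²+42² = 2493 < 3844 = 62² → obtuse
(33,12,27): 12²+27² = 873 < 1089 = 33² → obtuse
(210,72,222): 72²+210² = 49284 = 222² → right
(648,585,873): 585²+648² = 762129 = 873² → right
(12,13,5): 5²+12² = 169 = 13² → right
2 of the 5 are obtuse.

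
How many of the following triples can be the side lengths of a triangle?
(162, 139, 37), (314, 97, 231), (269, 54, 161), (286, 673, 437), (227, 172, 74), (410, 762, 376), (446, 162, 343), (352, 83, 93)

(37,139,162): 37+139 > 162 → valid
(97,231,314): 97+231 > 314 → valid
(54,161,269): 54+161 ≤ 269 → not valid
(286,437,673): 286+437 > 673 → valid
(74,172,227): 74+172 > 227 → valid
(376,410,762): 376+410 > 762 → valid
(162,343,446): 162+343 > 446 → valid
(83,93,352): 83+93 ≤ 352 → not valid
6 of the 8 triples form a triangle.

6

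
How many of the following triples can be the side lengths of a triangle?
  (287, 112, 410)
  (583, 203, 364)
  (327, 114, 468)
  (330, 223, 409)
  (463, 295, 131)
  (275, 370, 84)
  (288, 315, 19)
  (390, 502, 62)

1

(112,287,410): 112+287 ≤ 410 → not valid
(203,364,583): 203+364 ≤ 583 → not valid
(114,327,468): 114+327 ≤ 468 → not valid
(223,330,409): 223+330 > 409 → valid
(131,295,463): 131+295 ≤ 463 → not valid
(84,275,370): 84+275 ≤ 370 → not valid
(19,288,315): 19+288 ≤ 315 → not valid
(62,390,502): 62+390 ≤ 502 → not valid
1 of the 8 triples forms a triangle.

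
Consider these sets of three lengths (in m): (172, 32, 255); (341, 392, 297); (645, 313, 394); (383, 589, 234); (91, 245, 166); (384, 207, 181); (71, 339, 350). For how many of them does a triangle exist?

(32,172,255): 32+172 ≤ 255 → not valid
(297,341,392): 297+341 > 392 → valid
(313,394,645): 313+394 > 645 → valid
(234,383,589): 234+383 > 589 → valid
(91,166,245): 91+166 > 245 → valid
(181,207,384): 181+207 > 384 → valid
(71,339,350): 71+339 > 350 → valid
6 of the 7 triples form a triangle.

6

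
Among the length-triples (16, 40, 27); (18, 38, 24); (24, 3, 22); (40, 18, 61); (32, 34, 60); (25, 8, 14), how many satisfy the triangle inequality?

4

(16,27,40): 16+27 > 40 → valid
(18,24,38): 18+24 > 38 → valid
(3,22,24): 3+22 > 24 → valid
(18,40,61): 18+40 ≤ 61 → not valid
(32,34,60): 32+34 > 60 → valid
(8,14,25): 8+14 ≤ 25 → not valid
4 of the 6 triples form a triangle.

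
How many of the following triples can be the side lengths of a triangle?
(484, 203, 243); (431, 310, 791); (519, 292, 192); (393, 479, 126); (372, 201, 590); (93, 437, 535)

1

(203,243,484): 203+243 ≤ 484 → not valid
(310,431,791): 310+431 ≤ 791 → not valid
(192,292,519): 192+292 ≤ 519 → not valid
(126,393,479): 126+393 > 479 → valid
(201,372,590): 201+372 ≤ 590 → not valid
(93,437,535): 93+437 ≤ 535 → not valid
1 of the 6 triples forms a triangle.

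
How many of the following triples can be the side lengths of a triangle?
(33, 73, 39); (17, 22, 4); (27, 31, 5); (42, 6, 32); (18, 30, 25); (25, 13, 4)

2

(33,39,73): 33+39 ≤ 73 → not valid
(4,17,22): 4+17 ≤ 22 → not valid
(5,27,31): 5+27 > 31 → valid
(6,32,42): 6+32 ≤ 42 → not valid
(18,25,30): 18+25 > 30 → valid
(4,13,25): 4+13 ≤ 25 → not valid
2 of the 6 triples form a triangle.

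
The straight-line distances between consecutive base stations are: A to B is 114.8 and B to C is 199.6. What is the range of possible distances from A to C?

84.8 ≤ AC ≤ 314.4

By the triangle inequality, |114.8 − 199.6| ≤ AC ≤ 114.8 + 199.6.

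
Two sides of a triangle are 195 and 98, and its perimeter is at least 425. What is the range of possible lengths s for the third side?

Triangle inequality alone gives 97 < s < 293.
The perimeter condition gives s ≥ 425 − 195 − 98 = 132.
Intersecting the two: 132 ≤ s < 293.

132 ≤ s < 293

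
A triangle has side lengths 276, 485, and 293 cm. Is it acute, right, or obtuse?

obtuse

Compare the square of the longest side to the sum of squares of the other two: 276² + 293² = 162025 < 235225 = 485².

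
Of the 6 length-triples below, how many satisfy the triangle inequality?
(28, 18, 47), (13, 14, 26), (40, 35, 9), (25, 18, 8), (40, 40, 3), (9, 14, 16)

(18,28,47): 18+28 ≤ 47 → not valid
(13,14,26): 13+14 > 26 → valid
(9,35,40): 9+35 > 40 → valid
(8,18,25): 8+18 > 25 → valid
(3,40,40): 3+40 > 40 → valid
(9,14,16): 9+14 > 16 → valid
5 of the 6 triples form a triangle.

5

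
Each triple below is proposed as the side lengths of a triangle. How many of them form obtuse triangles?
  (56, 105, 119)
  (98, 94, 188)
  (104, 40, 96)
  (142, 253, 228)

1

(56,105,119): 56²+105² = 14161 = 119² → right
(98,94,188): 94²+98² = 18440 < 35344 = 188² → obtuse
(104,40,96): 40²+96² = 10816 = 104² → right
(142,253,228): 142²+228² = 72148 > 64009 = 253² → acute
1 of the 4 is obtuse.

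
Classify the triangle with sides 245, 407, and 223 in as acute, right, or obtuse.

obtuse

Compare the square of the longest side to the sum of squares of the other two: 223² + 245² = 109754 < 165649 = 407².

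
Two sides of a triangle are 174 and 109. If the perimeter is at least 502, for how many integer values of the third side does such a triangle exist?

Triangle inequality: 65 < x < 283. Perimeter ≥ 502 gives x ≥ 502 − 174 − 109 = 219.
So 219 ≤ x < 283; integers 219 through 282: 64 values.

64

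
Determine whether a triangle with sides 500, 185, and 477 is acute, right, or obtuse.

acute

Compare the square of the longest side to the sum of squares of the other two: 185² + 477² = 261754 > 250000 = 500².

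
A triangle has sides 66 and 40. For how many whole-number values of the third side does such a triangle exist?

The third side lies in the open interval (26, 106).
Integers from 27 to 105 inclusive: 105 − 27 + 1 = 79.

79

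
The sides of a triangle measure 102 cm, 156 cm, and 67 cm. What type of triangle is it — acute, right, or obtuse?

Compare the square of the longest side to the sum of squares of the other two: 67² + 102² = 14893 < 24336 = 156².

obtuse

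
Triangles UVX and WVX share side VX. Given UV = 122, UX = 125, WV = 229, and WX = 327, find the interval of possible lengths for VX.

From triangle UVX: |122 − 125| < VX < 122 + 125, i.e. 3 < VX < 247.
From triangle WVX: 98 < VX < 556.
Both must hold, so VX lies in the intersection.

98 < VX < 247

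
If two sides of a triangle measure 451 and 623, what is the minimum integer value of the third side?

173

The third side must be strictly greater than |451 − 623| = 172.
The smallest integer above 172 is 173.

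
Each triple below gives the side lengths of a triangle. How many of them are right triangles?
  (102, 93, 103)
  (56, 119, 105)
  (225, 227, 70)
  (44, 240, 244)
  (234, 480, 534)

3

(102,93,103): 93²+102² = 19053 > 10609 = 103² → acute
(56,119,105): 56²+105² = 14161 = 119² → right
(225,227,70): 70²+225² = 55525 > 51529 = 227² → acute
(44,240,244): 44²+240² = 59536 = 244² → right
(234,480,534): 234²+480² = 285156 = 534² → right
3 of the 5 are right.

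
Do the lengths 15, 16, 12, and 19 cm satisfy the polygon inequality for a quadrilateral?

Yes

A quadrilateral exists iff every side is shorter than the sum of the others — equivalently, the longest side is less than the sum of the rest.
Longest side 19 < 43 (sum of the remaining 3), so yes.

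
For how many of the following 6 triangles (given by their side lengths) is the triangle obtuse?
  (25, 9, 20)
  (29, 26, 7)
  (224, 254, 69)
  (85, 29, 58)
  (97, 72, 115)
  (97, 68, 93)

4

(25,9,20): 9²+20² = 481 < 625 = 25² → obtuse
(29,26,7): 7²+26² = 725 < 841 = 29² → obtuse
(224,254,69): 69²+224² = 54937 < 64516 = 254² → obtuse
(85,29,58): 29²+58² = 4205 < 7225 = 85² → obtuse
(97,72,115): 72²+97² = 14593 > 13225 = 115² → acute
(97,68,93): 68²+93² = 13273 > 9409 = 97² → acute
4 of the 6 are obtuse.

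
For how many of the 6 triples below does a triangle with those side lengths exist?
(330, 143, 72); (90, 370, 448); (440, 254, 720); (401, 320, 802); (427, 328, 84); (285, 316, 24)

1

(72,143,330): 72+143 ≤ 330 → not valid
(90,370,448): 90+370 > 448 → valid
(254,440,720): 254+440 ≤ 720 → not valid
(320,401,802): 320+401 ≤ 802 → not valid
(84,328,427): 84+328 ≤ 427 → not valid
(24,285,316): 24+285 ≤ 316 → not valid
1 of the 6 triples forms a triangle.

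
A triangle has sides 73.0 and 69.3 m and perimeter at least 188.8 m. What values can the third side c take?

46.5 ≤ c < 142.3

Triangle inequality alone gives 3.7 < c < 142.3.
The perimeter condition gives c ≥ 188.8 − 73.0 − 69.3 = 46.5.
Intersecting the two: 46.5 ≤ c < 142.3.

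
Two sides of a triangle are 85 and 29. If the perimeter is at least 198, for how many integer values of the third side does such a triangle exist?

30

Triangle inequality: 56 < x < 114. Perimeter ≥ 198 gives x ≥ 198 − 85 − 29 = 84.
So 84 ≤ x < 114; integers 84 through 113: 30 values.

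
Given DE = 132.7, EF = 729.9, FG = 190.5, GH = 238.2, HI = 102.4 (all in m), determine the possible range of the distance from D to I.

The maximum is all hops collinear in one direction: 132.7 + 729.9 + 190.5 + 238.2 + 102.4 = 1393.7.
The longest hop is 729.9; the others sum to 663.8. Folding the others back against it leaves at least 729.9 − 663.8 = 66.1.

66.1 ≤ DI ≤ 1393.7 m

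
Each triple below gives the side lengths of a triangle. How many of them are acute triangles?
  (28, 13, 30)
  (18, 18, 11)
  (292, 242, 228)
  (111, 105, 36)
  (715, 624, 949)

(28,13,30): 13²+28² = 953 > 900 = 30² → acute
(18,18,11): 11²+18² = 445 > 324 = 18² → acute
(292,242,228): 228²+242² = 110548 > 85264 = 292² → acute
(111,105,36): 36²+105² = 12321 = 111² → right
(715,624,949): 624²+715² = 900601 = 949² → right
3 of the 5 are acute.

3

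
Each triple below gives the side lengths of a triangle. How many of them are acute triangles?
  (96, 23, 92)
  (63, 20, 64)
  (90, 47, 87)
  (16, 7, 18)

(96,23,92): 23²+92² = 8993 < 9216 = 96² → obtuse
(63,20,64): 20²+63² = 4369 > 4096 = 64² → acute
(90,47,87): 47²+87² = 9778 > 8100 = 90² → acute
(16,7,18): 7²+16² = 305 < 324 = 18² → obtuse
2 of the 4 are acute.

2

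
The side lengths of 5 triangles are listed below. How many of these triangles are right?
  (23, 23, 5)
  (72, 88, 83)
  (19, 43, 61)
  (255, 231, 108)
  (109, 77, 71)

1

(23,23,5): 5²+23² = 554 > 529 = 23² → acute
(72,88,83): 72²+83² = 12073 > 7744 = 88² → acute
(19,43,61): 19²+43² = 2210 < 3721 = 61² → obtuse
(255,231,108): 108²+231² = 65025 = 255² → right
(109,77,71): 71²+77² = 10970 < 11881 = 109² → obtuse
1 of the 5 is right.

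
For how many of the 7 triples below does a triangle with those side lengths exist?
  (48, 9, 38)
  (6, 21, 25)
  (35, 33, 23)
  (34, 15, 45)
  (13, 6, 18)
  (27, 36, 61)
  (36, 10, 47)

5

(9,38,48): 9+38 ≤ 48 → not valid
(6,21,25): 6+21 > 25 → valid
(23,33,35): 23+33 > 35 → valid
(15,34,45): 15+34 > 45 → valid
(6,13,18): 6+13 > 18 → valid
(27,36,61): 27+36 > 61 → valid
(10,36,47): 10+36 ≤ 47 → not valid
5 of the 7 triples form a triangle.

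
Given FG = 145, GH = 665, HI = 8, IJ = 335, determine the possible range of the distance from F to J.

177 ≤ FJ ≤ 1153

The maximum is all hops collinear in one direction: 145 + 665 + 8 + 335 = 1153.
The longest hop is 665; the others sum to 488. Folding the others back against it leaves at least 665 − 488 = 177.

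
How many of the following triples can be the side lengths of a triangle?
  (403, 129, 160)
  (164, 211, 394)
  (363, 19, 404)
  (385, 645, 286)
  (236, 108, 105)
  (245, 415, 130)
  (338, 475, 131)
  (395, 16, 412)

1

(129,160,403): 129+160 ≤ 403 → not valid
(164,211,394): 164+211 ≤ 394 → not valid
(19,363,404): 19+363 ≤ 404 → not valid
(286,385,645): 286+385 > 645 → valid
(105,108,236): 105+108 ≤ 236 → not valid
(130,245,415): 130+245 ≤ 415 → not valid
(131,338,475): 131+338 ≤ 475 → not valid
(16,395,412): 16+395 ≤ 412 → not valid
1 of the 8 triples forms a triangle.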